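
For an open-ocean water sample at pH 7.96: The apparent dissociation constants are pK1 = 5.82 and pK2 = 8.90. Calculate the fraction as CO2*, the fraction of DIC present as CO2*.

α₀ = 0.00646

α₀ = 1 / (1 + K1/[H⁺] + K1K2/[H⁺]²) = 1 / (1 + 10^+2.14 + 10^+1.20)
   = 1 / (1 + 138.04 + 15.849) = 1/154.89 = 0.006456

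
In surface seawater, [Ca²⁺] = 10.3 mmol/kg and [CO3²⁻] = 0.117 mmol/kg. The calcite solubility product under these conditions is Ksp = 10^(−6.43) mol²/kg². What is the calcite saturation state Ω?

Ω = 3.24

Ksp = 10^(−6.43) = 3.715×10^-7
Ω = [Ca²⁺][CO3²⁻]/Ksp = (10.3×10^-3)(0.117×10^-3) / 3.715×10^-7 = 3.24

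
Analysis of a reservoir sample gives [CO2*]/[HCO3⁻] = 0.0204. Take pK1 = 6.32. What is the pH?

From K1 = [H⁺][HCO3⁻]/[CO2*]:  pH = pK1 − log₁₀([CO2*]/[HCO3⁻])
log₁₀(0.0204) = -1.690
pH = 6.32 − (-1.690) = 8.01

pH = 8.01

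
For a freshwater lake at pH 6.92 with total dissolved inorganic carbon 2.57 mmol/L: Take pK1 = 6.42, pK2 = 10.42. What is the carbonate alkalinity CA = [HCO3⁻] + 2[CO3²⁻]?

CA = [HCO3⁻] + 2[CO3²⁻] = (α₁ + 2α₂)·DIC
At pH 6.92: [H⁺]/K1 = 10^-0.50 = 0.31623, K2/[H⁺] = 10^-3.50 = 0.00031623
α₁ = 1/(1 + 0.31623 + 0.00031623) = 1/1.3165 = 0.7596; α₂ = α₁·K2/[H⁺] = 0.0002402
α₁ + 2α₂ = 0.7600
CA = 0.7600 × 2.57 = 1.95 mmol/L

CA = 1.95 mmol/L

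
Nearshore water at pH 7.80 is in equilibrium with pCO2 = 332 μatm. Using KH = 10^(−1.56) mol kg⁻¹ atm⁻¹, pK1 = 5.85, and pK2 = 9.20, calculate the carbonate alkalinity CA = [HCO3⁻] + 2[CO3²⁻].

[CO2*] = KH · pCO2 = 10^(−1.56) × 332×10^-6 = 9.144×10^-6 mol/kg
α₀ = 1/(1 + K1/[H⁺] + K1K2/[H⁺]²) = 1/(1 + 10^+1.95 + 10^+0.55) = 0.01068
DIC = [CO2*]/α₀ = 9.144×10^-6 / 0.01068 = 0.8566 mmol/kg
CA = (α₁ + 2α₂)·DIC = (0.9514 + 2×0.03788) × 0.8566 = 0.880 mmol/kg

CA = 0.880 mmol/kg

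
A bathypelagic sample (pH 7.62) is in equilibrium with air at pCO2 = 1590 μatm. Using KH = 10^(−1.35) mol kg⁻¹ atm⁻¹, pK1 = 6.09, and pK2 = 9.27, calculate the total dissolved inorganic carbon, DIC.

DIC = 2.53 mmol/kg

[CO2*] = KH · pCO2 = 10^(−1.35) × 1590×10^-6 = 7.102×10^-5 mol/kg
α₀ = 1/(1 + K1/[H⁺] + K1K2/[H⁺]²) = 1/(1 + 10^+1.53 + 10^-0.12) = 0.02806
DIC = [CO2*]/α₀ = 7.102×10^-5 / 0.02806 = 2.53 mmol/kg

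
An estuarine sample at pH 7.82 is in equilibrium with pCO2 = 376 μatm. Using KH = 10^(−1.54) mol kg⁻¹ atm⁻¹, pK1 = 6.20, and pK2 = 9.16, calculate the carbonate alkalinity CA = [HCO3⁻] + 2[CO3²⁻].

[CO2*] = KH · pCO2 = 10^(−1.54) × 376×10^-6 = 1.084×10^-5 mol/kg
α₀ = 1/(1 + K1/[H⁺] + K1K2/[H⁺]²) = 1/(1 + 10^+1.62 + 10^+0.28) = 0.02243
DIC = [CO2*]/α₀ = 1.084×10^-5 / 0.02243 = 0.4836 mmol/kg
CA = (α₁ + 2α₂)·DIC = (0.9348 + 2×0.04273) × 0.4836 = 0.493 mmol/kg

CA = 0.493 mmol/kg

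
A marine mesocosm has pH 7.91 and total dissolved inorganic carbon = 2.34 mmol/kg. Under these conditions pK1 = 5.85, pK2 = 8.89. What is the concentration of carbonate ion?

α₂ = 1 / (1 + [H⁺]/K2 + [H⁺]²/(K1K2)) = 1 / (1 + 10^+0.98 + 10^-1.08)
   = 1 / (1 + 9.5499 + 0.083176) = 1/10.633 = 0.09405
[CO3²⁻] = α₂ × DIC = 0.09405 × 2.34 = 0.220 mmol/kg

[CO3²⁻] = 0.220 mmol/kg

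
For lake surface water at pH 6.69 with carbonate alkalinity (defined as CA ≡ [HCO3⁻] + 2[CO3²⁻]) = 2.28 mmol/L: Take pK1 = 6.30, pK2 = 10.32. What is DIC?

CA = [HCO3⁻] + 2[CO3²⁻] = (α₁ + 2α₂)·DIC
At pH 6.69: [H⁺]/K1 = 10^-0.39 = 0.40738, K2/[H⁺] = 10^-3.63 = 0.00023442
α₁ = 1/(1 + 0.40738 + 0.00023442) = 1/1.4076 = 0.7104; α₂ = α₁·K2/[H⁺] = 0.0001665
α₁ + 2α₂ = 0.7108
DIC = CA / (α₁ + 2α₂) = 2.28 / 0.7108 = 3.21 mmol/L

DIC = 3.21 mmol/L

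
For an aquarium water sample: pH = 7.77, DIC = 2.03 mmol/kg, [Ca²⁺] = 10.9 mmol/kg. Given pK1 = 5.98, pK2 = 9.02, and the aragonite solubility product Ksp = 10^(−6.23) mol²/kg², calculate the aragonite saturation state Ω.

Ω = 1.97

α₂ = 1 / (1 + [H⁺]/K2 + [H⁺]²/(K1K2)) = 1 / (1 + 10^+1.25 + 10^-0.54)
   = 1 / (1 + 17.783 + 0.28840) = 1/19.071 = 0.05244
[CO3²⁻] = α₂ × DIC = 0.05244 × 2.03 = 0.1064 mmol/kg
Ksp = 10^(−6.23) = 5.888×10^-7
Ω = [Ca²⁺][CO3²⁻]/Ksp = (10.9×10^-3)(1.064×10^-4) / 5.888×10^-7 = 1.97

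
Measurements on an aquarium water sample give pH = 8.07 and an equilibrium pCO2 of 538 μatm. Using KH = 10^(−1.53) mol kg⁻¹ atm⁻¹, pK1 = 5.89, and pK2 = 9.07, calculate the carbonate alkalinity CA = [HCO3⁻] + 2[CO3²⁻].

[CO2*] = KH · pCO2 = 10^(−1.53) × 538×10^-6 = 1.588×10^-5 mol/kg
α₀ = 1/(1 + K1/[H⁺] + K1K2/[H⁺]²) = 1/(1 + 10^+2.18 + 10^+1.18) = 0.005970
DIC = [CO2*]/α₀ = 1.588×10^-5 / 0.005970 = 2.659 mmol/kg
CA = (α₁ + 2α₂)·DIC = (0.9037 + 2×0.09037) × 2.659 = 2.88 mmol/kg

CA = 2.88 mmol/kg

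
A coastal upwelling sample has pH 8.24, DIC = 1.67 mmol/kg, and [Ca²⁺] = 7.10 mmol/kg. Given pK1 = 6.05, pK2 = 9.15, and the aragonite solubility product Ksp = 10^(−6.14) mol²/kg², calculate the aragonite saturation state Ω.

Ω = 1.78

α₂ = 1 / (1 + [H⁺]/K2 + [H⁺]²/(K1K2)) = 1 / (1 + 10^+0.91 + 10^-1.28)
   = 1 / (1 + 8.1283 + 0.052481) = 1/9.1808 = 0.1089
[CO3²⁻] = α₂ × DIC = 0.1089 × 1.67 = 0.1819 mmol/kg
Ksp = 10^(−6.14) = 7.244×10^-7
Ω = [Ca²⁺][CO3²⁻]/Ksp = (7.10×10^-3)(1.819×10^-4) / 7.244×10^-7 = 1.78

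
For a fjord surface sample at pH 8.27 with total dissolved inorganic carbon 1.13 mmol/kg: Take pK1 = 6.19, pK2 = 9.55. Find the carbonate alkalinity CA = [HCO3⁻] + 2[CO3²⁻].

CA = [HCO3⁻] + 2[CO3²⁻] = (α₁ + 2α₂)·DIC
At pH 8.27: [H⁺]/K1 = 10^-2.08 = 0.0083176, K2/[H⁺] = 10^-1.28 = 0.052481
α₁ = 1/(1 + 0.0083176 + 0.052481) = 1/1.0608 = 0.9427; α₂ = α₁·K2/[H⁺] = 0.04947
α₁ + 2α₂ = 1.0416
CA = 1.0416 × 1.13 = 1.18 mmol/kg

CA = 1.18 mmol/kg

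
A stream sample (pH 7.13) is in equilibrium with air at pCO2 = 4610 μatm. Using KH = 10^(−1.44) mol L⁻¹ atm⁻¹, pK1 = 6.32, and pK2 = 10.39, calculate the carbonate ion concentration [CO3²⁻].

[CO3²⁻] = 0.594 μmol/L

[CO2*] = KH · pCO2 = 10^(−1.44) × 4610×10^-6 = 1.674×10^-4 mol/L
α₀ = 1/(1 + K1/[H⁺] + K1K2/[H⁺]²) = 1/(1 + 10^+0.81 + 10^-2.45) = 0.1340
DIC = [CO2*]/α₀ = 1.674×10^-4 / 0.1340 = 1.249 mmol/L
[CO3²⁻] = α₂·DIC; α₂ = 0.0004756, so [CO3²⁻] = 0.0004756 × 1.249 = 0.000594 mmol/L = 0.594 μmol/L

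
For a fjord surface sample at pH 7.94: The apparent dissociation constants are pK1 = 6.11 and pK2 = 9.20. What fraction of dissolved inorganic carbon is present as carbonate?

α₂ = 1 / (1 + [H⁺]/K2 + [H⁺]²/(K1K2)) = 1 / (1 + 10^+1.26 + 10^-0.57)
   = 1 / (1 + 18.197 + 0.26915) = 1/19.466 = 0.05137

α₂ = 0.0514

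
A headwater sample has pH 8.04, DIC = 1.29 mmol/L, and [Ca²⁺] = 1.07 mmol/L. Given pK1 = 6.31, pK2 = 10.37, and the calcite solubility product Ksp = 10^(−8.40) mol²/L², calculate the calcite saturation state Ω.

Ω = 1.58

α₂ = 1 / (1 + [H⁺]/K2 + [H⁺]²/(K1K2)) = 1 / (1 + 10^+2.33 + 10^+0.60)
   = 1 / (1 + 213.80 + 3.9811) = 1/218.78 = 0.004571
[CO3²⁻] = α₂ × DIC = 0.004571 × 1.29 = 0.005896 mmol/L = 5.896 μmol/L
Ksp = 10^(−8.40) = 3.981×10^-9
Ω = [Ca²⁺][CO3²⁻]/Ksp = (1.07×10^-3)(5.896×10^-6) / 3.981×10^-9 = 1.58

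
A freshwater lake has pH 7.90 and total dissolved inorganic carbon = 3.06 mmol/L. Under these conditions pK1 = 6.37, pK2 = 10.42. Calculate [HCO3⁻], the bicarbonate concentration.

[HCO3⁻] = 2.96 mmol/L

α₁ = 1 / (1 + [H⁺]/K1 + K2/[H⁺]) = 1 / (1 + 10^-1.53 + 10^-2.52)
   = 1 / (1 + 0.029512 + 0.0030200) = 1/1.0325 = 0.9685
[HCO3⁻] = α₁ × DIC = 0.9685 × 3.06 = 2.96 mmol/L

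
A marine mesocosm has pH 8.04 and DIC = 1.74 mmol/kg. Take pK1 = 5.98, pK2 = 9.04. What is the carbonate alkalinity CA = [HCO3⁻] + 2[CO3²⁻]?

CA = 1.88 mmol/kg

CA = [HCO3⁻] + 2[CO3²⁻] = (α₁ + 2α₂)·DIC
At pH 8.04: [H⁺]/K1 = 10^-2.06 = 0.0087096, K2/[H⁺] = 10^-1.00 = 0.10000
α₁ = 1/(1 + 0.0087096 + 0.10000) = 1/1.1087 = 0.9019; α₂ = α₁·K2/[H⁺] = 0.09019
α₁ + 2α₂ = 1.0823
CA = 1.0823 × 1.74 = 1.88 mmol/kg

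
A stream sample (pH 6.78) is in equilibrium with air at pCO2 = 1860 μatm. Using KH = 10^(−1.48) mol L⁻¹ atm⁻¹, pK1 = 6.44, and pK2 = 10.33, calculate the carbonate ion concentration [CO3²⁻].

[CO3²⁻] = 0.0380 μmol/L

[CO2*] = KH · pCO2 = 10^(−1.48) × 1860×10^-6 = 6.159×10^-5 mol/L
α₀ = 1/(1 + K1/[H⁺] + K1K2/[H⁺]²) = 1/(1 + 10^+0.34 + 10^-3.21) = 0.3136
DIC = [CO2*]/α₀ = 6.159×10^-5 / 0.3136 = 0.1964 mmol/L
[CO3²⁻] = α₂·DIC; α₂ = 0.0001934, so [CO3²⁻] = 0.0001934 × 0.1964 = 3.80×10^-5 mmol/L = 0.0380 μmol/L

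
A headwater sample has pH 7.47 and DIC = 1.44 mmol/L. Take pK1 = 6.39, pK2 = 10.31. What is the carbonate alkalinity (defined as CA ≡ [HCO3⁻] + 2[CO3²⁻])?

CA = 1.33 mmol/L

CA = [HCO3⁻] + 2[CO3²⁻] = (α₁ + 2α₂)·DIC
At pH 7.47: [H⁺]/K1 = 10^-1.08 = 0.083176, K2/[H⁺] = 10^-2.84 = 0.0014454
α₁ = 1/(1 + 0.083176 + 0.0014454) = 1/1.0846 = 0.9220; α₂ = α₁·K2/[H⁺] = 0.001333
α₁ + 2α₂ = 0.9246
CA = 0.9246 × 1.44 = 1.33 mmol/L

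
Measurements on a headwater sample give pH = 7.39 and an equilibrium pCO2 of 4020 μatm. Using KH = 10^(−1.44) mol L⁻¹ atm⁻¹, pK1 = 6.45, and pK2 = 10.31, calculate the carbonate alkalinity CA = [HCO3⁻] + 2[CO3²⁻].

CA = 1.27 mmol/L

[CO2*] = KH · pCO2 = 10^(−1.44) × 4020×10^-6 = 1.460×10^-4 mol/L
α₀ = 1/(1 + K1/[H⁺] + K1K2/[H⁺]²) = 1/(1 + 10^+0.94 + 10^-1.98) = 0.1029
DIC = [CO2*]/α₀ = 1.460×10^-4 / 0.1029 = 1.419 mmol/L
CA = (α₁ + 2α₂)·DIC = (0.8960 + 2×0.001077) × 1.419 = 1.27 mmol/L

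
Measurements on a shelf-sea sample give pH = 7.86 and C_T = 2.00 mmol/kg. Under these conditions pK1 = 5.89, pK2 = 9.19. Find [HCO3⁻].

α₁ = 1 / (1 + [H⁺]/K1 + K2/[H⁺]) = 1 / (1 + 10^-1.97 + 10^-1.33)
   = 1 / (1 + 0.010715 + 0.046774) = 1/1.0575 = 0.9456
[HCO3⁻] = α₁ × DIC = 0.9456 × 2.00 = 1.89 mmol/kg

[HCO3⁻] = 1.89 mmol/kg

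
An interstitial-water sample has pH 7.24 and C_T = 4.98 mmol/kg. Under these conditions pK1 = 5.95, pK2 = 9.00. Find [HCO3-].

α₁ = 1 / (1 + [H⁺]/K1 + K2/[H⁺]) = 1 / (1 + 10^-1.29 + 10^-1.76)
   = 1 / (1 + 0.051286 + 0.017378) = 1/1.0687 = 0.9357
[HCO3⁻] = α₁ × DIC = 0.9357 × 4.98 = 4.66 mmol/kg

[HCO3⁻] = 4.66 mmol/kg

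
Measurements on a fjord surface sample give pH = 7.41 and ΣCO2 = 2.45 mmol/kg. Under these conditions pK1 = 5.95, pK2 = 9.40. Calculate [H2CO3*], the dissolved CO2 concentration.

α₀ = 1 / (1 + K1/[H⁺] + K1K2/[H⁺]²) = 1 / (1 + 10^+1.46 + 10^-0.53)
   = 1 / (1 + 28.840 + 0.29512) = 1/30.135 = 0.03318
[CO2*] = α₀ × DIC = 0.03318 × 2.45 = 0.0813 mmol/kg

[CO2*] = 0.0813 mmol/kg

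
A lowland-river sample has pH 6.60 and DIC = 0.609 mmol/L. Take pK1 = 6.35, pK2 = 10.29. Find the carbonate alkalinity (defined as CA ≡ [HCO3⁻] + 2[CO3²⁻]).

CA = [HCO3⁻] + 2[CO3²⁻] = (α₁ + 2α₂)·DIC
At pH 6.60: [H⁺]/K1 = 10^-0.25 = 0.56234, K2/[H⁺] = 10^-3.69 = 0.00020417
α₁ = 1/(1 + 0.56234 + 0.00020417) = 1/1.5625 = 0.6400; α₂ = α₁·K2/[H⁺] = 0.0001307
α₁ + 2α₂ = 0.6402
CA = 0.6402 × 0.609 = 0.390 mmol/L

CA = 0.390 mmol/L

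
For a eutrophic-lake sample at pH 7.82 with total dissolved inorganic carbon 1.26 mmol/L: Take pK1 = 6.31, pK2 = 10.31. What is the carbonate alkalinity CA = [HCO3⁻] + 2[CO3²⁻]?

CA = [HCO3⁻] + 2[CO3²⁻] = (α₁ + 2α₂)·DIC
At pH 7.82: [H⁺]/K1 = 10^-1.51 = 0.030903, K2/[H⁺] = 10^-2.49 = 0.0032359
α₁ = 1/(1 + 0.030903 + 0.0032359) = 1/1.0341 = 0.9670; α₂ = α₁·K2/[H⁺] = 0.003129
α₁ + 2α₂ = 0.9732
CA = 0.9732 × 1.26 = 1.23 mmol/L

CA = 1.23 mmol/L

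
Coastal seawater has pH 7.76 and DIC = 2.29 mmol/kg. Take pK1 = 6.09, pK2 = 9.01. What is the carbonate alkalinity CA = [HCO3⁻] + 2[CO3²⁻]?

CA = [HCO3⁻] + 2[CO3²⁻] = (α₁ + 2α₂)·DIC
At pH 7.76: [H⁺]/K1 = 10^-1.67 = 0.021380, K2/[H⁺] = 10^-1.25 = 0.056234
α₁ = 1/(1 + 0.021380 + 0.056234) = 1/1.0776 = 0.9280; α₂ = α₁·K2/[H⁺] = 0.05218
α₁ + 2α₂ = 1.0323
CA = 1.0323 × 2.29 = 2.36 mmol/kg

CA = 2.36 mmol/kg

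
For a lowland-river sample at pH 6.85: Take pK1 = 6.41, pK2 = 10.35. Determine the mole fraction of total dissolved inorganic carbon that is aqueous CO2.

α₀ = 1 / (1 + K1/[H⁺] + K1K2/[H⁺]²) = 1 / (1 + 10^+0.44 + 10^-3.06)
   = 1 / (1 + 2.7542 + 0.00087096) = 1/3.7551 = 0.2663

α₀ = 0.266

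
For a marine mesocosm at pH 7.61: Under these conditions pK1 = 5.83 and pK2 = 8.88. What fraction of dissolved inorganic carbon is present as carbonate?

α₂ = 0.0502

α₂ = 1 / (1 + [H⁺]/K2 + [H⁺]²/(K1K2)) = 1 / (1 + 10^+1.27 + 10^-0.51)
   = 1 / (1 + 18.621 + 0.30903) = 1/19.930 = 0.05018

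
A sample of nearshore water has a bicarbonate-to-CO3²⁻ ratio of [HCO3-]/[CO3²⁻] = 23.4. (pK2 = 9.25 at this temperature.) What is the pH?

pH = 7.88

From K2 = [H⁺][CO3²⁻]/[HCO3-]:  pH = pK2 − log₁₀([HCO3-]/[CO3²⁻])
log₁₀(23.4) = +1.369
pH = 9.25 − (+1.369) = 7.88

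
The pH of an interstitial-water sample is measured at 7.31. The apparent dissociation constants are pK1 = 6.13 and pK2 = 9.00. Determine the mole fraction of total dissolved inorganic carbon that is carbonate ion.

α₂ = 0.0188

α₂ = 1 / (1 + [H⁺]/K2 + [H⁺]²/(K1K2)) = 1 / (1 + 10^+1.69 + 10^+0.51)
   = 1 / (1 + 48.978 + 3.2359) = 1/53.214 = 0.01879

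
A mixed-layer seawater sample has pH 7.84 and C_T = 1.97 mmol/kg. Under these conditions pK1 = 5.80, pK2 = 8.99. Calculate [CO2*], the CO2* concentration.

[CO2*] = 16.6 μmol/kg

α₀ = 1 / (1 + K1/[H⁺] + K1K2/[H⁺]²) = 1 / (1 + 10^+2.04 + 10^+0.89)
   = 1 / (1 + 109.65 + 7.7625) = 1/118.41 = 0.008445
[CO2*] = α₀ × DIC = 0.008445 × 1.97 = 0.0166 mmol/kg = 16.6 μmol/kg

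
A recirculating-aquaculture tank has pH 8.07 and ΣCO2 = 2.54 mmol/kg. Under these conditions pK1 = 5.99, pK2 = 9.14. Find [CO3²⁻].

[CO3²⁻] = 0.198 mmol/kg

α₂ = 1 / (1 + [H⁺]/K2 + [H⁺]²/(K1K2)) = 1 / (1 + 10^+1.07 + 10^-1.01)
   = 1 / (1 + 11.749 + 0.097724) = 1/12.847 = 0.07784
[CO3²⁻] = α₂ × DIC = 0.07784 × 2.54 = 0.198 mmol/kg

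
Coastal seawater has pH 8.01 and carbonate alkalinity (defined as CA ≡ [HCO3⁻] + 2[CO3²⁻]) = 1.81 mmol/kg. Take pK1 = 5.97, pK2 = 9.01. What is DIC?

CA = [HCO3⁻] + 2[CO3²⁻] = (α₁ + 2α₂)·DIC
At pH 8.01: [H⁺]/K1 = 10^-2.04 = 0.0091201, K2/[H⁺] = 10^-1.00 = 0.10000
α₁ = 1/(1 + 0.0091201 + 0.10000) = 1/1.1091 = 0.9016; α₂ = α₁·K2/[H⁺] = 0.09016
α₁ + 2α₂ = 1.0819
DIC = CA / (α₁ + 2α₂) = 1.81 / 1.0819 = 1.67 mmol/kg

DIC = 1.67 mmol/kg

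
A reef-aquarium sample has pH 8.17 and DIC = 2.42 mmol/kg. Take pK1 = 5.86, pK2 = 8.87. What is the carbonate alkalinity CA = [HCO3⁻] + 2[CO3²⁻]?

CA = 2.81 mmol/kg

CA = [HCO3⁻] + 2[CO3²⁻] = (α₁ + 2α₂)·DIC
At pH 8.17: [H⁺]/K1 = 10^-2.31 = 0.0048978, K2/[H⁺] = 10^-0.70 = 0.19953
α₁ = 1/(1 + 0.0048978 + 0.19953) = 1/1.2044 = 0.8303; α₂ = α₁·K2/[H⁺] = 0.1657
α₁ + 2α₂ = 1.1616
CA = 1.1616 × 2.42 = 2.81 mmol/kg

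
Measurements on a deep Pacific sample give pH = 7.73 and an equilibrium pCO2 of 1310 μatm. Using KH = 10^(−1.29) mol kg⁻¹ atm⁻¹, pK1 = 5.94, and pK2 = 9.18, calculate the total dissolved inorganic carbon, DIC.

[CO2*] = KH · pCO2 = 10^(−1.29) × 1310×10^-6 = 6.718×10^-5 mol/kg
α₀ = 1/(1 + K1/[H⁺] + K1K2/[H⁺]²) = 1/(1 + 10^+1.79 + 10^+0.34) = 0.01542
DIC = [CO2*]/α₀ = 6.718×10^-5 / 0.01542 = 4.36 mmol/kg

DIC = 4.36 mmol/kg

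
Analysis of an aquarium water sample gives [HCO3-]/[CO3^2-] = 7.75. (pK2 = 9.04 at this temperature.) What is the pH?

From K2 = [H⁺][CO3^2-]/[HCO3-]:  pH = pK2 − log₁₀([HCO3-]/[CO3^2-])
log₁₀(7.75) = +0.889
pH = 9.04 − (+0.889) = 8.15

pH = 8.15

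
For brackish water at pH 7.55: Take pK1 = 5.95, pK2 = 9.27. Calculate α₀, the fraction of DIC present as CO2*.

α₀ = 0.0241

α₀ = 1 / (1 + K1/[H⁺] + K1K2/[H⁺]²) = 1 / (1 + 10^+1.60 + 10^-0.12)
   = 1 / (1 + 39.811 + 0.75858) = 1/41.569 = 0.02406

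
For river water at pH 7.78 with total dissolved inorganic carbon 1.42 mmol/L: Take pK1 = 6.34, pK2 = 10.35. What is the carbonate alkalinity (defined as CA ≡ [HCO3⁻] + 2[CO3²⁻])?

CA = [HCO3⁻] + 2[CO3²⁻] = (α₁ + 2α₂)·DIC
At pH 7.78: [H⁺]/K1 = 10^-1.44 = 0.036308, K2/[H⁺] = 10^-2.57 = 0.0026915
α₁ = 1/(1 + 0.036308 + 0.0026915) = 1/1.0390 = 0.9625; α₂ = α₁·K2/[H⁺] = 0.002591
α₁ + 2α₂ = 0.9676
CA = 0.9676 × 1.42 = 1.37 mmol/L

CA = 1.37 mmol/L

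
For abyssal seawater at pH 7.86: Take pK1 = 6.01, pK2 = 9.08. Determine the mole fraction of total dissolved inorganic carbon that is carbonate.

α₂ = 1 / (1 + [H⁺]/K2 + [H⁺]²/(K1K2)) = 1 / (1 + 10^+1.22 + 10^-0.63)
   = 1 / (1 + 16.596 + 0.23442) = 1/17.830 = 0.05608

α₂ = 0.0561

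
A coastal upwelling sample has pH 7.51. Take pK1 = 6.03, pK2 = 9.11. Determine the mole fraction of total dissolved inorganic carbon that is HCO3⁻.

α₁ = 1 / (1 + [H⁺]/K1 + K2/[H⁺]) = 1 / (1 + 10^-1.48 + 10^-1.60)
   = 1 / (1 + 0.033113 + 0.025119) = 1/1.0582 = 0.9450

α₁ = 0.945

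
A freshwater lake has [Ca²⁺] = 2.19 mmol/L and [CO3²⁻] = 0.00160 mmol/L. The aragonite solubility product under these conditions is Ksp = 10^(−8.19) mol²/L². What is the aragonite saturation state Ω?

Ω = 0.543

Ksp = 10^(−8.19) = 6.457×10^-9
Ω = [Ca²⁺][CO3²⁻]/Ksp = (2.19×10^-3)(0.00160×10^-3) / 6.457×10^-9 = 0.543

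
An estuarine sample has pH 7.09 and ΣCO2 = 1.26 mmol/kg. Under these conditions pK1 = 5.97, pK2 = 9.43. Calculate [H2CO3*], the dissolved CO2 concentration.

[CO2*] = 0.0885 mmol/kg

α₀ = 1 / (1 + K1/[H⁺] + K1K2/[H⁺]²) = 1 / (1 + 10^+1.12 + 10^-1.22)
   = 1 / (1 + 13.183 + 0.060256) = 1/14.243 = 0.07021
[CO2*] = α₀ × DIC = 0.07021 × 1.26 = 0.0885 mmol/kg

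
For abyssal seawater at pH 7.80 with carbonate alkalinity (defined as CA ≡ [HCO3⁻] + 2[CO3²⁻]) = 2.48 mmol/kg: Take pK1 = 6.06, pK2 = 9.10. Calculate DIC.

DIC = 2.41 mmol/kg

CA = [HCO3⁻] + 2[CO3²⁻] = (α₁ + 2α₂)·DIC
At pH 7.80: [H⁺]/K1 = 10^-1.74 = 0.018197, K2/[H⁺] = 10^-1.30 = 0.050119
α₁ = 1/(1 + 0.018197 + 0.050119) = 1/1.0683 = 0.9361; α₂ = α₁·K2/[H⁺] = 0.04691
α₁ + 2α₂ = 1.0299
DIC = CA / (α₁ + 2α₂) = 2.48 / 1.0299 = 2.41 mmol/kg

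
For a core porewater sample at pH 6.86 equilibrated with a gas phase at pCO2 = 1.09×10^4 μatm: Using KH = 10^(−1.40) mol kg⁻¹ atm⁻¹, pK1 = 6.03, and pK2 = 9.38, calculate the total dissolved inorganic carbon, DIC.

DIC = 3.38 mmol/kg

[CO2*] = KH · pCO2 = 10^(−1.40) × 1.09×10^4×10^-6 = 4.339×10^-4 mol/kg
α₀ = 1/(1 + K1/[H⁺] + K1K2/[H⁺]²) = 1/(1 + 10^+0.83 + 10^-1.69) = 0.1285
DIC = [CO2*]/α₀ = 4.339×10^-4 / 0.1285 = 3.38 mmol/kg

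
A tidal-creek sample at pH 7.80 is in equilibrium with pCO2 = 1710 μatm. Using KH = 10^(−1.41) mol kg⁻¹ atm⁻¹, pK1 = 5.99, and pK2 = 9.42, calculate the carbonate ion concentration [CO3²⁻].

[CO2*] = KH · pCO2 = 10^(−1.41) × 1710×10^-6 = 6.653×10^-5 mol/kg
α₀ = 1/(1 + K1/[H⁺] + K1K2/[H⁺]²) = 1/(1 + 10^+1.81 + 10^+0.19) = 0.01490
DIC = [CO2*]/α₀ = 6.653×10^-5 / 0.01490 = 4.465 mmol/kg
[CO3²⁻] = α₂·DIC; α₂ = 0.02308, so [CO3²⁻] = 0.02308 × 4.465 = 0.103 mmol/kg

[CO3²⁻] = 0.103 mmol/kg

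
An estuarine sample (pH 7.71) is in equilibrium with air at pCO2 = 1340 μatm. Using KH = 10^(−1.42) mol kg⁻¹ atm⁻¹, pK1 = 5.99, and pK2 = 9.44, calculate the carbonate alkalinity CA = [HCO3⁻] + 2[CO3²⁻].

CA = 2.77 mmol/kg

[CO2*] = KH · pCO2 = 10^(−1.42) × 1340×10^-6 = 5.095×10^-5 mol/kg
α₀ = 1/(1 + K1/[H⁺] + K1K2/[H⁺]²) = 1/(1 + 10^+1.72 + 10^-0.01) = 0.01836
DIC = [CO2*]/α₀ = 5.095×10^-5 / 0.01836 = 2.774 mmol/kg
CA = (α₁ + 2α₂)·DIC = (0.9637 + 2×0.01794) × 2.774 = 2.77 mmol/kg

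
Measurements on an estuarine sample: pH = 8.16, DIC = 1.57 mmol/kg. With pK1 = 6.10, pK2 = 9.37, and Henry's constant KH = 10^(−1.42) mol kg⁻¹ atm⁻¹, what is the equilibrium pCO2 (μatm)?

pCO2 = 336 μatm

α₀ = 1 / (1 + K1/[H⁺] + K1K2/[H⁺]²) = 1 / (1 + 10^+2.06 + 10^+0.85)
   = 1 / (1 + 114.82 + 7.0795) = 1/122.89 = 0.008137
[CO2*] = α₀ × DIC = 0.008137 × 1.57 = 0.01278 mmol/kg = 12.78 μmol/kg
pCO2 = [CO2*]/KH = 1.278×10^-5 / 3.802×10^-2 = 336 μatm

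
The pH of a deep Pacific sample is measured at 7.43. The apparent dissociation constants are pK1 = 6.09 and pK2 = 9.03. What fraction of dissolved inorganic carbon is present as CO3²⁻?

α₂ = 0.0235

α₂ = 1 / (1 + [H⁺]/K2 + [H⁺]²/(K1K2)) = 1 / (1 + 10^+1.60 + 10^+0.26)
   = 1 / (1 + 39.811 + 1.8197) = 1/42.630 = 0.02346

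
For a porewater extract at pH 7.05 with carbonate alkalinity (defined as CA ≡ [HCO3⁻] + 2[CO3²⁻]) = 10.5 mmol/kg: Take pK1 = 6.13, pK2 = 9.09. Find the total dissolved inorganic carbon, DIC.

DIC = 11.6 mmol/kg

CA = [HCO3⁻] + 2[CO3²⁻] = (α₁ + 2α₂)·DIC
At pH 7.05: [H⁺]/K1 = 10^-0.92 = 0.12023, K2/[H⁺] = 10^-2.04 = 0.0091201
α₁ = 1/(1 + 0.12023 + 0.0091201) = 1/1.1293 = 0.8855; α₂ = α₁·K2/[H⁺] = 0.008076
α₁ + 2α₂ = 0.9016
DIC = CA / (α₁ + 2α₂) = 10.5 / 0.9016 = 11.6 mmol/kg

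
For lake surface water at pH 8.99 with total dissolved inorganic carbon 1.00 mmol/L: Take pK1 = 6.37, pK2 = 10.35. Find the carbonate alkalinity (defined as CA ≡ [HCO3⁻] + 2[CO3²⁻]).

CA = [HCO3⁻] + 2[CO3²⁻] = (α₁ + 2α₂)·DIC
At pH 8.99: [H⁺]/K1 = 10^-2.62 = 0.0023988, K2/[H⁺] = 10^-1.36 = 0.043652
α₁ = 1/(1 + 0.0023988 + 0.043652) = 1/1.0461 = 0.9560; α₂ = α₁·K2/[H⁺] = 0.04173
α₁ + 2α₂ = 1.0394
CA = 1.0394 × 1.00 = 1.04 mmol/L

CA = 1.04 mmol/L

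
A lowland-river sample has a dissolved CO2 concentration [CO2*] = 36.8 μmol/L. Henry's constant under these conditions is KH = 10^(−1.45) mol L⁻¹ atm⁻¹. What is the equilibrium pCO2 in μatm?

KH = 10^(−1.45) = 3.548×10^-2 mol L⁻¹ atm⁻¹
pCO2 = [CO2*]/KH = 36.8×10^-6 / 3.548×10^-2 = 1.04×10^-3 atm = 1040 μatm

pCO2 = 1040 μatm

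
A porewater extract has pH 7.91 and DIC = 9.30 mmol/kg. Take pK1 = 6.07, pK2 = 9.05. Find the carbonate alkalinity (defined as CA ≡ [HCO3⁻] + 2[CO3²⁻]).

CA = 9.80 mmol/kg

CA = [HCO3⁻] + 2[CO3²⁻] = (α₁ + 2α₂)·DIC
At pH 7.91: [H⁺]/K1 = 10^-1.84 = 0.014454, K2/[H⁺] = 10^-1.14 = 0.072444
α₁ = 1/(1 + 0.014454 + 0.072444) = 1/1.0869 = 0.9200; α₂ = α₁·K2/[H⁺] = 0.06665
α₁ + 2α₂ = 1.0534
CA = 1.0534 × 9.30 = 9.80 mmol/kg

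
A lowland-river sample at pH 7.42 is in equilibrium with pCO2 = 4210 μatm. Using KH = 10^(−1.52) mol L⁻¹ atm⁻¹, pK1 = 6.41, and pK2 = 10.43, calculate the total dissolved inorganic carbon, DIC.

DIC = 1.43 mmol/L

[CO2*] = KH · pCO2 = 10^(−1.52) × 4210×10^-6 = 1.271×10^-4 mol/L
α₀ = 1/(1 + K1/[H⁺] + K1K2/[H⁺]²) = 1/(1 + 10^+1.01 + 10^-2.00) = 0.08894
DIC = [CO2*]/α₀ = 1.271×10^-4 / 0.08894 = 1.43 mmol/L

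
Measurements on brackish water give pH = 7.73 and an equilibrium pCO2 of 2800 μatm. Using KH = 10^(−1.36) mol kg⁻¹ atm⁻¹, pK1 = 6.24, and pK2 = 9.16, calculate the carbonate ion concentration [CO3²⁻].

[CO3²⁻] = 0.140 mmol/kg

[CO2*] = KH · pCO2 = 10^(−1.36) × 2800×10^-6 = 1.222×10^-4 mol/kg
α₀ = 1/(1 + K1/[H⁺] + K1K2/[H⁺]²) = 1/(1 + 10^+1.49 + 10^+0.06) = 0.03026
DIC = [CO2*]/α₀ = 1.222×10^-4 / 0.03026 = 4.040 mmol/kg
[CO3²⁻] = α₂·DIC; α₂ = 0.03474, so [CO3²⁻] = 0.03474 × 4.040 = 0.140 mmol/kg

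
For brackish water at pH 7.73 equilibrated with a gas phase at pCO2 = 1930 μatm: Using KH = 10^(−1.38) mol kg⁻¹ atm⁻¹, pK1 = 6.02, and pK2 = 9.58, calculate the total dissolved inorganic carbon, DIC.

DIC = 4.27 mmol/kg

[CO2*] = KH · pCO2 = 10^(−1.38) × 1930×10^-6 = 8.046×10^-5 mol/kg
α₀ = 1/(1 + K1/[H⁺] + K1K2/[H⁺]²) = 1/(1 + 10^+1.71 + 10^-0.14) = 0.01886
DIC = [CO2*]/α₀ = 8.046×10^-5 / 0.01886 = 4.27 mmol/kg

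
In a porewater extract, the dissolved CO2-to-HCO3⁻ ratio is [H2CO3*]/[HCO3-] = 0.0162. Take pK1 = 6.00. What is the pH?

pH = 7.79

From K1 = [H⁺][HCO3-]/[H2CO3*]:  pH = pK1 − log₁₀([H2CO3*]/[HCO3-])
log₁₀(0.0162) = -1.790
pH = 6.00 − (-1.790) = 7.79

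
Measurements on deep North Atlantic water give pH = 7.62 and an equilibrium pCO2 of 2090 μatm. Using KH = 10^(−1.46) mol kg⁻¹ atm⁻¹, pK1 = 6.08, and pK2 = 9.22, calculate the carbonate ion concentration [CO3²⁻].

[CO2*] = KH · pCO2 = 10^(−1.46) × 2090×10^-6 = 7.247×10^-5 mol/kg
α₀ = 1/(1 + K1/[H⁺] + K1K2/[H⁺]²) = 1/(1 + 10^+1.54 + 10^-0.06) = 0.02736
DIC = [CO2*]/α₀ = 7.247×10^-5 / 0.02736 = 2.648 mmol/kg
[CO3²⁻] = α₂·DIC; α₂ = 0.02383, so [CO3²⁻] = 0.02383 × 2.648 = 0.0631 mmol/kg

[CO3²⁻] = 0.0631 mmol/kg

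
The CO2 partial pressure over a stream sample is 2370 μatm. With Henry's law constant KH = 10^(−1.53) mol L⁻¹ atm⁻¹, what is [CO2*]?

KH = 10^(−1.53) = 2.951×10^-2 mol L⁻¹ atm⁻¹
[CO2*] = KH · pCO2 = 2.951×10^-2 × 2370×10^-6 atm = 6.99×10^-5 mol/L

[CO2*] = 69.9 μmol/L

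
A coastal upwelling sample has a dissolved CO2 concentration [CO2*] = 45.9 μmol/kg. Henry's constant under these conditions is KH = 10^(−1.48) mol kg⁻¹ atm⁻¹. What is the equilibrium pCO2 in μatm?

KH = 10^(−1.48) = 3.311×10^-2 mol kg⁻¹ atm⁻¹
pCO2 = [CO2*]/KH = 45.9×10^-6 / 3.311×10^-2 = 1.39×10^-3 atm = 1390 μatm

pCO2 = 1390 μatm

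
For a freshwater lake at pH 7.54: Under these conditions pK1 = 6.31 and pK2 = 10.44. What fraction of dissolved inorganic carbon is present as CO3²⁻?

α₂ = 1 / (1 + [H⁺]/K2 + [H⁺]²/(K1K2)) = 1 / (1 + 10^+2.90 + 10^+1.67)
   = 1 / (1 + 794.33 + 46.774) = 1/842.10 = 0.001188

α₂ = 0.00119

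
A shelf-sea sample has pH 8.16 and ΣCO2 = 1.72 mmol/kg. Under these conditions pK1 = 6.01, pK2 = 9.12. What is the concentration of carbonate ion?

α₂ = 1 / (1 + [H⁺]/K2 + [H⁺]²/(K1K2)) = 1 / (1 + 10^+0.96 + 10^-1.19)
   = 1 / (1 + 9.1201 + 0.064565) = 1/10.185 = 0.09819
[CO3²⁻] = α₂ × DIC = 0.09819 × 1.72 = 0.169 mmol/kg

[CO3²⁻] = 0.169 mmol/kg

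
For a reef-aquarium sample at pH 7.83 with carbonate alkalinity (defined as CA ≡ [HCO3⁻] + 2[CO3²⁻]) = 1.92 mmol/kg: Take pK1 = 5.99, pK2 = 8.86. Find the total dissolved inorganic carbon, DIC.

DIC = 1.79 mmol/kg

CA = [HCO3⁻] + 2[CO3²⁻] = (α₁ + 2α₂)·DIC
At pH 7.83: [H⁺]/K1 = 10^-1.84 = 0.014454, K2/[H⁺] = 10^-1.03 = 0.093325
α₁ = 1/(1 + 0.014454 + 0.093325) = 1/1.1078 = 0.9027; α₂ = α₁·K2/[H⁺] = 0.08425
α₁ + 2α₂ = 1.0712
DIC = CA / (α₁ + 2α₂) = 1.92 / 1.0712 = 1.79 mmol/kg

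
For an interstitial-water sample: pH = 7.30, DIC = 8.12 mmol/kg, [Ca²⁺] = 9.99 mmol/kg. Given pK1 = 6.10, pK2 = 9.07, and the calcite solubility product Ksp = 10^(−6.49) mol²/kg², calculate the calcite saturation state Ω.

Ω = 3.94

α₂ = 1 / (1 + [H⁺]/K2 + [H⁺]²/(K1K2)) = 1 / (1 + 10^+1.77 + 10^+0.57)
   = 1 / (1 + 58.884 + 3.7154) = 1/63.600 = 0.01572
[CO3²⁻] = α₂ × DIC = 0.01572 × 8.12 = 0.1277 mmol/kg
Ksp = 10^(−6.49) = 3.236×10^-7
Ω = [Ca²⁺][CO3²⁻]/Ksp = (9.99×10^-3)(1.277×10^-4) / 3.236×10^-7 = 3.94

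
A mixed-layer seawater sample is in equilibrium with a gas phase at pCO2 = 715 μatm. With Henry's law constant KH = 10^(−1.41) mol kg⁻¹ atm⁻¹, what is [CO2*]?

[CO2*] = 27.8 μmol/kg

KH = 10^(−1.41) = 3.890×10^-2 mol kg⁻¹ atm⁻¹
[CO2*] = KH · pCO2 = 3.890×10^-2 × 715×10^-6 atm = 2.78×10^-5 mol/kg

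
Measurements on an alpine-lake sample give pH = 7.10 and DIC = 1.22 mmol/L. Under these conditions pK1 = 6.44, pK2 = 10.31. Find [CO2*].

[CO2*] = 0.219 mmol/L

α₀ = 1 / (1 + K1/[H⁺] + K1K2/[H⁺]²) = 1 / (1 + 10^+0.66 + 10^-2.55)
   = 1 / (1 + 4.5709 + 0.0028184) = 1/5.5737 = 0.1794
[CO2*] = α₀ × DIC = 0.1794 × 1.22 = 0.219 mmol/L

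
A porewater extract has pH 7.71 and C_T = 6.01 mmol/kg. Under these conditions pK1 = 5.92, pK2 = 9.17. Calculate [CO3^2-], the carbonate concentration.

[CO3²⁻] = 0.198 mmol/kg

α₂ = 1 / (1 + [H⁺]/K2 + [H⁺]²/(K1K2)) = 1 / (1 + 10^+1.46 + 10^-0.33)
   = 1 / (1 + 28.840 + 0.46774) = 1/30.308 = 0.03299
[CO3²⁻] = α₂ × DIC = 0.03299 × 6.01 = 0.198 mmol/kg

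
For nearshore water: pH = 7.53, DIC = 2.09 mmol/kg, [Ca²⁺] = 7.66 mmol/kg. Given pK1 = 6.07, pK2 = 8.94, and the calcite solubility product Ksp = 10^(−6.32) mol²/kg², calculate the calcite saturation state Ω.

Ω = 1.21

α₂ = 1 / (1 + [H⁺]/K2 + [H⁺]²/(K1K2)) = 1 / (1 + 10^+1.41 + 10^-0.05)
   = 1 / (1 + 25.704 + 0.89125) = 1/27.595 = 0.03624
[CO3²⁻] = α₂ × DIC = 0.03624 × 2.09 = 0.07574 mmol/kg
Ksp = 10^(−6.32) = 4.786×10^-7
Ω = [Ca²⁺][CO3²⁻]/Ksp = (7.66×10^-3)(7.574×10^-5) / 4.786×10^-7 = 1.21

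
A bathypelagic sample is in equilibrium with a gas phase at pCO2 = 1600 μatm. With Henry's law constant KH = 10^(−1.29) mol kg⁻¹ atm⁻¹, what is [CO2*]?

[CO2*] = 82.1 μmol/kg

KH = 10^(−1.29) = 5.129×10^-2 mol kg⁻¹ atm⁻¹
[CO2*] = KH · pCO2 = 5.129×10^-2 × 1600×10^-6 atm = 8.21×10^-5 mol/kg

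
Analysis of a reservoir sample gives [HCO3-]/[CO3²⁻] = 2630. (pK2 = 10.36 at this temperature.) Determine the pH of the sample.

From K2 = [H⁺][CO3²⁻]/[HCO3-]:  pH = pK2 − log₁₀([HCO3-]/[CO3²⁻])
log₁₀(2630) = +3.420
pH = 10.36 − (+3.420) = 6.94

pH = 6.94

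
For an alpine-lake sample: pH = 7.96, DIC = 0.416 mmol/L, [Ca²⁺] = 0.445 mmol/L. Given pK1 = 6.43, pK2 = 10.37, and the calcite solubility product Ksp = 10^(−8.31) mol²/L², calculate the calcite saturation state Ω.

Ω = 0.142

α₂ = 1 / (1 + [H⁺]/K2 + [H⁺]²/(K1K2)) = 1 / (1 + 10^+2.41 + 10^+0.88)
   = 1 / (1 + 257.04 + 7.5858) = 1/265.63 = 0.003765
[CO3²⁻] = α₂ × DIC = 0.003765 × 0.416 = 0.001566 mmol/L = 1.566 μmol/L
Ksp = 10^(−8.31) = 4.898×10^-9
Ω = [Ca²⁺][CO3²⁻]/Ksp = (0.445×10^-3)(1.566×10^-6) / 4.898×10^-9 = 0.142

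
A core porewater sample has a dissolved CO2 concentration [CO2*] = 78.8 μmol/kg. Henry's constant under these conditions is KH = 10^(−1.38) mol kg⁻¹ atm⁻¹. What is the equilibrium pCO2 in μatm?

pCO2 = 1890 μatm

KH = 10^(−1.38) = 4.169×10^-2 mol kg⁻¹ atm⁻¹
pCO2 = [CO2*]/KH = 78.8×10^-6 / 4.169×10^-2 = 1.89×10^-3 atm = 1890 μatm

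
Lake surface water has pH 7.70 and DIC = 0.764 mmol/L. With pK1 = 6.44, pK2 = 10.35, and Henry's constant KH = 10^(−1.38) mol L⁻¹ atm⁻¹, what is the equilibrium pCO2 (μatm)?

pCO2 = 953 μatm

α₀ = 1 / (1 + K1/[H⁺] + K1K2/[H⁺]²) = 1 / (1 + 10^+1.26 + 10^-1.39)
   = 1 / (1 + 18.197 + 0.040738) = 1/19.238 = 0.05198
[CO2*] = α₀ × DIC = 0.05198 × 0.764 = 0.03971 mmol/L
pCO2 = [CO2*]/KH = 3.971×10^-5 / 4.169×10^-2 = 953 μatm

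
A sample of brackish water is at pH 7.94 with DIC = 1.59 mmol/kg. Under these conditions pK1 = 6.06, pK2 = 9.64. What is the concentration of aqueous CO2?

α₀ = 1 / (1 + K1/[H⁺] + K1K2/[H⁺]²) = 1 / (1 + 10^+1.88 + 10^+0.18)
   = 1 / (1 + 75.858 + 1.5136) = 1/78.371 = 0.01276
[CO2*] = α₀ × DIC = 0.01276 × 1.59 = 0.0203 mmol/kg

[CO2*] = 0.0203 mmol/kg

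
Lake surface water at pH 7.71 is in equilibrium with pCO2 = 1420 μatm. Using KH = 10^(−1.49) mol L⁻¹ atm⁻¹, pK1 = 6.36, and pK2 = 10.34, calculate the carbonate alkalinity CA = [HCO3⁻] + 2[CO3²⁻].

CA = 1.03 mmol/L

[CO2*] = KH · pCO2 = 10^(−1.49) × 1420×10^-6 = 4.595×10^-5 mol/L
α₀ = 1/(1 + K1/[H⁺] + K1K2/[H⁺]²) = 1/(1 + 10^+1.35 + 10^-1.28) = 0.04266
DIC = [CO2*]/α₀ = 4.595×10^-5 / 0.04266 = 1.077 mmol/L
CA = (α₁ + 2α₂)·DIC = (0.9551 + 2×0.002239) × 1.077 = 1.03 mmol/L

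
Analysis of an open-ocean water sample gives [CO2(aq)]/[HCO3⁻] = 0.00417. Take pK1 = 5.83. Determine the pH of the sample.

From K1 = [H⁺][HCO3⁻]/[CO2(aq)]:  pH = pK1 − log₁₀([CO2(aq)]/[HCO3⁻])
log₁₀(0.00417) = -2.380
pH = 5.83 − (-2.380) = 8.21

pH = 8.21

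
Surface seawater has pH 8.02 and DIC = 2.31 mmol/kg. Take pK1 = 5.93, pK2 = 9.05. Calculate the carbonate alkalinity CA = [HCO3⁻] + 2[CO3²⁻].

CA = 2.49 mmol/kg

CA = [HCO3⁻] + 2[CO3²⁻] = (α₁ + 2α₂)·DIC
At pH 8.02: [H⁺]/K1 = 10^-2.09 = 0.0081283, K2/[H⁺] = 10^-1.03 = 0.093325
α₁ = 1/(1 + 0.0081283 + 0.093325) = 1/1.1015 = 0.9079; α₂ = α₁·K2/[H⁺] = 0.08473
α₁ + 2α₂ = 1.0773
CA = 1.0773 × 2.31 = 2.49 mmol/kg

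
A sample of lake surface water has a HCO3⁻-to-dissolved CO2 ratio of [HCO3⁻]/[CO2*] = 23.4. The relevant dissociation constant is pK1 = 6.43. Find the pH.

pH = 7.80

From K1 = [H⁺][HCO3⁻]/[CO2*]:  pH = pK1 + log₁₀([HCO3⁻]/[CO2*])
log₁₀(23.4) = +1.369
pH = 6.43 + (+1.369) = 7.80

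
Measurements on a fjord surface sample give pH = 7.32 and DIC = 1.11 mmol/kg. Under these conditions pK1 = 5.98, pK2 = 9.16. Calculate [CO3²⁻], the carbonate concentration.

α₂ = 1 / (1 + [H⁺]/K2 + [H⁺]²/(K1K2)) = 1 / (1 + 10^+1.84 + 10^+0.50)
   = 1 / (1 + 69.183 + 3.1623) = 1/73.345 = 0.01363
[CO3²⁻] = α₂ × DIC = 0.01363 × 1.11 = 0.0151 mmol/kg = 15.1 μmol/kg

[CO3²⁻] = 15.1 μmol/kg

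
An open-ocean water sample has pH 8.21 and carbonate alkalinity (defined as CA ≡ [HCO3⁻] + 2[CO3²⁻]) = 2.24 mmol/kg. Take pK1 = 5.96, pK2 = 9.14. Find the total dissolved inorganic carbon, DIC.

DIC = 2.04 mmol/kg

CA = [HCO3⁻] + 2[CO3²⁻] = (α₁ + 2α₂)·DIC
At pH 8.21: [H⁺]/K1 = 10^-2.25 = 0.0056234, K2/[H⁺] = 10^-0.93 = 0.11749
α₁ = 1/(1 + 0.0056234 + 0.11749) = 1/1.1231 = 0.8904; α₂ = α₁·K2/[H⁺] = 0.1046
α₁ + 2α₂ = 1.0996
DIC = CA / (α₁ + 2α₂) = 2.24 / 1.0996 = 2.04 mmol/kg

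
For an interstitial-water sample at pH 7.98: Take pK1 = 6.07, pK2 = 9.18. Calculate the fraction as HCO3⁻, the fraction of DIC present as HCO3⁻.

α₁ = 0.930

α₁ = 1 / (1 + [H⁺]/K1 + K2/[H⁺]) = 1 / (1 + 10^-1.91 + 10^-1.20)
   = 1 / (1 + 0.012303 + 0.063096) = 1/1.0754 = 0.9299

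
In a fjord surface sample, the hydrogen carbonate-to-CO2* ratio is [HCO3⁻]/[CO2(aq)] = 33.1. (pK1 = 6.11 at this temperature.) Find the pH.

From K1 = [H⁺][HCO3⁻]/[CO2(aq)]:  pH = pK1 + log₁₀([HCO3⁻]/[CO2(aq)])
log₁₀(33.1) = +1.520
pH = 6.11 + (+1.520) = 7.63

pH = 7.63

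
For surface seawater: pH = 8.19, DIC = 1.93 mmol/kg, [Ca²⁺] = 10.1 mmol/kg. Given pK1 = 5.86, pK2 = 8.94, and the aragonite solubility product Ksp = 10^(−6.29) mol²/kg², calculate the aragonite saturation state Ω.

Ω = 5.72

α₂ = 1 / (1 + [H⁺]/K2 + [H⁺]²/(K1K2)) = 1 / (1 + 10^+0.75 + 10^-1.58)
   = 1 / (1 + 5.6234 + 0.026303) = 1/6.6497 = 0.1504
[CO3²⁻] = α₂ × DIC = 0.1504 × 1.93 = 0.2902 mmol/kg
Ksp = 10^(−6.29) = 5.129×10^-7
Ω = [Ca²⁺][CO3²⁻]/Ksp = (10.1×10^-3)(2.902×10^-4) / 5.129×10^-7 = 5.72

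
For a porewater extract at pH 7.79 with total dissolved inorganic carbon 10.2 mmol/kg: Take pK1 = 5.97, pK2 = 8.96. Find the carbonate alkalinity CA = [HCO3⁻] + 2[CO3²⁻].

CA = [HCO3⁻] + 2[CO3²⁻] = (α₁ + 2α₂)·DIC
At pH 7.79: [H⁺]/K1 = 10^-1.82 = 0.015136, K2/[H⁺] = 10^-1.17 = 0.067608
α₁ = 1/(1 + 0.015136 + 0.067608) = 1/1.0827 = 0.9236; α₂ = α₁·K2/[H⁺] = 0.06244
α₁ + 2α₂ = 1.0485
CA = 1.0485 × 10.2 = 10.7 mmol/kg

CA = 10.7 mmol/kg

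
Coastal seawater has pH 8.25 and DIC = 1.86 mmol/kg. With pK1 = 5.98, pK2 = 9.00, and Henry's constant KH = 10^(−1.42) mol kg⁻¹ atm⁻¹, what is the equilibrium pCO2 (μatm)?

α₀ = 1 / (1 + K1/[H⁺] + K1K2/[H⁺]²) = 1 / (1 + 10^+2.27 + 10^+1.52)
   = 1 / (1 + 186.21 + 33.113) = 1/220.32 = 0.004539
[CO2*] = α₀ × DIC = 0.004539 × 1.86 = 0.008442 mmol/kg = 8.442 μmol/kg
pCO2 = [CO2*]/KH = 8.442×10^-6 / 3.802×10^-2 = 222 μatm

pCO2 = 222 μatm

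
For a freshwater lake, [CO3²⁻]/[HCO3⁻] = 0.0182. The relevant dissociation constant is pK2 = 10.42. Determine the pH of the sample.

From K2 = [H⁺][CO3²⁻]/[HCO3⁻]:  pH = pK2 + log₁₀([CO3²⁻]/[HCO3⁻])
log₁₀(0.0182) = -1.740
pH = 10.42 + (-1.740) = 8.68

pH = 8.68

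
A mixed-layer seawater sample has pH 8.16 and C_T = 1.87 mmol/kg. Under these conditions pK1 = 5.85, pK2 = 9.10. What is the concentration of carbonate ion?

[CO3²⁻] = 0.192 mmol/kg

α₂ = 1 / (1 + [H⁺]/K2 + [H⁺]²/(K1K2)) = 1 / (1 + 10^+0.94 + 10^-1.37)
   = 1 / (1 + 8.7096 + 0.042658) = 1/9.7523 = 0.1025
[CO3²⁻] = α₂ × DIC = 0.1025 × 1.87 = 0.192 mmol/kg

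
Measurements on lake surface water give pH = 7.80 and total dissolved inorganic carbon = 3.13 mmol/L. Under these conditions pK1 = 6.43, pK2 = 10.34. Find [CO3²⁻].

[CO3²⁻] = 8.63 μmol/L

α₂ = 1 / (1 + [H⁺]/K2 + [H⁺]²/(K1K2)) = 1 / (1 + 10^+2.54 + 10^+1.17)
   = 1 / (1 + 346.74 + 14.791) = 1/362.53 = 0.002758
[CO3²⁻] = α₂ × DIC = 0.002758 × 3.13 = 0.00863 mmol/L = 8.63 μmol/L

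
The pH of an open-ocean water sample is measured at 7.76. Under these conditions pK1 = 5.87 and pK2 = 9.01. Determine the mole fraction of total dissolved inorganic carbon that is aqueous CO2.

α₀ = 1 / (1 + K1/[H⁺] + K1K2/[H⁺]²) = 1 / (1 + 10^+1.89 + 10^+0.64)
   = 1 / (1 + 77.625 + 4.3652) = 1/82.990 = 0.01205

α₀ = 0.0120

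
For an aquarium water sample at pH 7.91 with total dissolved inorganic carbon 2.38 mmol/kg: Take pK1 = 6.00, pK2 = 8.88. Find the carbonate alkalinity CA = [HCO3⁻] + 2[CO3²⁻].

CA = 2.58 mmol/kg

CA = [HCO3⁻] + 2[CO3²⁻] = (α₁ + 2α₂)·DIC
At pH 7.91: [H⁺]/K1 = 10^-1.91 = 0.012303, K2/[H⁺] = 10^-0.97 = 0.10715
α₁ = 1/(1 + 0.012303 + 0.10715) = 1/1.1195 = 0.8933; α₂ = α₁·K2/[H⁺] = 0.09572
α₁ + 2α₂ = 1.0847
CA = 1.0847 × 2.38 = 2.58 mmol/kg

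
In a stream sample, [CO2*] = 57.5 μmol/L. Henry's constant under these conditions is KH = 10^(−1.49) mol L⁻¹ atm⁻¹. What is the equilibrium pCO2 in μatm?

KH = 10^(−1.49) = 3.236×10^-2 mol L⁻¹ atm⁻¹
pCO2 = [CO2*]/KH = 57.5×10^-6 / 3.236×10^-2 = 1.78×10^-3 atm = 1780 μatm

pCO2 = 1780 μatm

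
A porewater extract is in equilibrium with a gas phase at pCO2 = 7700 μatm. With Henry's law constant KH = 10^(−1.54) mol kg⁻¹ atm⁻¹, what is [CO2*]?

KH = 10^(−1.54) = 2.884×10^-2 mol kg⁻¹ atm⁻¹
[CO2*] = KH · pCO2 = 2.884×10^-2 × 7700×10^-6 atm = 2.22×10^-4 mol/kg

[CO2*] = 222 μmol/kg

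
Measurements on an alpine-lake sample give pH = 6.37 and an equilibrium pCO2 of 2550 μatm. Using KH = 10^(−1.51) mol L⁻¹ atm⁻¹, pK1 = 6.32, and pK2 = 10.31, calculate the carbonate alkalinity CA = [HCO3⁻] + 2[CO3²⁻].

[CO2*] = KH · pCO2 = 10^(−1.51) × 2550×10^-6 = 7.880×10^-5 mol/L
α₀ = 1/(1 + K1/[H⁺] + K1K2/[H⁺]²) = 1/(1 + 10^+0.05 + 10^-3.89) = 0.4712
DIC = [CO2*]/α₀ = 7.880×10^-5 / 0.4712 = 0.1672 mmol/L
CA = (α₁ + 2α₂)·DIC = (0.5287 + 2×6.071×10^-5) × 0.1672 = 0.0884 mmol/L

CA = 0.0884 mmol/L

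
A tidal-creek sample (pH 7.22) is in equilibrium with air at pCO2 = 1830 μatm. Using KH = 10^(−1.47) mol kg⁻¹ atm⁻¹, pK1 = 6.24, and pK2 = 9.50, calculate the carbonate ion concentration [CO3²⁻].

[CO3²⁻] = 3.11 μmol/kg

[CO2*] = KH · pCO2 = 10^(−1.47) × 1830×10^-6 = 6.201×10^-5 mol/kg
α₀ = 1/(1 + K1/[H⁺] + K1K2/[H⁺]²) = 1/(1 + 10^+0.98 + 10^-1.30) = 0.09434
DIC = [CO2*]/α₀ = 6.201×10^-5 / 0.09434 = 0.6573 mmol/kg
[CO3²⁻] = α₂·DIC; α₂ = 0.004728, so [CO3²⁻] = 0.004728 × 0.6573 = 0.00311 mmol/kg = 3.11 μmol/kg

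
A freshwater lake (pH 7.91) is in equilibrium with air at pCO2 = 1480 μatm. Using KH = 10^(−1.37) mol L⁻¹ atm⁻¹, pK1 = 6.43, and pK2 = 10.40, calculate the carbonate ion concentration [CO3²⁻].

[CO2*] = KH · pCO2 = 10^(−1.37) × 1480×10^-6 = 6.313×10^-5 mol/L
α₀ = 1/(1 + K1/[H⁺] + K1K2/[H⁺]²) = 1/(1 + 10^+1.48 + 10^-1.01) = 0.03195
DIC = [CO2*]/α₀ = 6.313×10^-5 / 0.03195 = 1.976 mmol/L
[CO3²⁻] = α₂·DIC; α₂ = 0.003122, so [CO3²⁻] = 0.003122 × 1.976 = 0.00617 mmol/L = 6.17 μmol/L

[CO3²⁻] = 6.17 μmol/L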